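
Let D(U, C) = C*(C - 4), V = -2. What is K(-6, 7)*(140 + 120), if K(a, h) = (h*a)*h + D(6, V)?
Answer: -73320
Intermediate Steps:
D(U, C) = C*(-4 + C)
K(a, h) = 12 + a*h**2 (K(a, h) = (h*a)*h - 2*(-4 - 2) = (a*h)*h - 2*(-6) = a*h**2 + 12 = 12 + a*h**2)
K(-6, 7)*(140 + 120) = (12 - 6*7**2)*(140 + 120) = (12 - 6*49)*260 = (12 - 294)*260 = -282*260 = -73320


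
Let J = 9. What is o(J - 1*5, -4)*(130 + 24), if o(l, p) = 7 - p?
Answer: 1694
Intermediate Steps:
o(J - 1*5, -4)*(130 + 24) = (7 - 1*(-4))*(130 + 24) = (7 + 4)*154 = 11*154 = 1694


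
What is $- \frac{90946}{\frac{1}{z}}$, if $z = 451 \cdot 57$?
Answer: $-2337948822$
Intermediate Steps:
$z = 25707$
$- \frac{90946}{\frac{1}{z}} = - \frac{90946}{\frac{1}{25707}} = - 90946 \frac{1}{\frac{1}{25707}} = \left(-90946\right) 25707 = -2337948822$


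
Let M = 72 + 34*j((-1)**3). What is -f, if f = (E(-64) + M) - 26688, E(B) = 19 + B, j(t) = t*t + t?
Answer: 26661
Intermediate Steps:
j(t) = t + t**2 (j(t) = t**2 + t = t + t**2)
M = 72 (M = 72 + 34*((-1)**3*(1 + (-1)**3)) = 72 + 34*(-(1 - 1)) = 72 + 34*(-1*0) = 72 + 34*0 = 72 + 0 = 72)
f = -26661 (f = ((19 - 64) + 72) - 26688 = (-45 + 72) - 26688 = 27 - 26688 = -26661)
-f = -1*(-26661) = 26661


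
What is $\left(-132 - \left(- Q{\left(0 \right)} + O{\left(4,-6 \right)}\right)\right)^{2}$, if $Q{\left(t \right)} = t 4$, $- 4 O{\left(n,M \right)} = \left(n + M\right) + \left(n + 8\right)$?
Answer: $\frac{67081}{4} \approx 16770.0$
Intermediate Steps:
$O{\left(n,M \right)} = -2 - \frac{n}{2} - \frac{M}{4}$ ($O{\left(n,M \right)} = - \frac{\left(n + M\right) + \left(n + 8\right)}{4} = - \frac{\left(M + n\right) + \left(8 + n\right)}{4} = - \frac{8 + M + 2 n}{4} = -2 - \frac{n}{2} - \frac{M}{4}$)
$Q{\left(t \right)} = 4 t$
$\left(-132 - \left(- Q{\left(0 \right)} + O{\left(4,-6 \right)}\right)\right)^{2} = \left(-132 - \left(-2 - 2 - - \frac{3}{2}\right)\right)^{2} = \left(-132 - \left(-2 - 2 + \frac{3}{2}\right)\right)^{2} = \left(-132 + \left(0 - - \frac{5}{2}\right)\right)^{2} = \left(-132 + \left(0 + \frac{5}{2}\right)\right)^{2} = \left(-132 + \frac{5}{2}\right)^{2} = \left(- \frac{259}{2}\right)^{2} = \frac{67081}{4}$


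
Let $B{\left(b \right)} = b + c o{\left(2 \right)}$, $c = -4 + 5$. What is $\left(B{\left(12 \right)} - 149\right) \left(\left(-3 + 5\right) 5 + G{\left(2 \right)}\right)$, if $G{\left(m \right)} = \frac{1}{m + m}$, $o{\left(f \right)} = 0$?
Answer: $- \frac{5617}{4} \approx -1404.3$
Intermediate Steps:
$c = 1$
$G{\left(m \right)} = \frac{1}{2 m}$
$B{\left(b \right)} = b$ ($B{\left(b \right)} = b + 1 \cdot 0 = b + 0 = b$)
$\left(B{\left(12 \right)} - 149\right) \left(\left(-3 + 5\right) 5 + G{\left(2 \right)}\right) = \left(12 - 149\right) \left(\left(-3 + 5\right) 5 + \frac{1}{2 \cdot 2}\right) = - 137 \left(2 \cdot 5 + \frac{1}{2} \cdot \frac{1}{2}\right) = - 137 \left(10 + \frac{1}{4}\right) = \left(-137\right) \frac{41}{4} = - \frac{5617}{4}$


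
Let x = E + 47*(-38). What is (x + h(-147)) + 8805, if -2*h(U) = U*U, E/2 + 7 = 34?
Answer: -7463/2 ≈ -3731.5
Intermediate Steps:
E = 54 (E = -14 + 2*34 = -14 + 68 = 54)
h(U) = -U²/2 (h(U) = -U*U/2 = -U²/2)
x = -1732 (x = 54 + 47*(-38) = 54 - 1786 = -1732)
(x + h(-147)) + 8805 = (-1732 - ½*(-147)²) + 8805 = (-1732 - ½*21609) + 8805 = (-1732 - 21609/2) + 8805 = -25073/2 + 8805 = -7463/2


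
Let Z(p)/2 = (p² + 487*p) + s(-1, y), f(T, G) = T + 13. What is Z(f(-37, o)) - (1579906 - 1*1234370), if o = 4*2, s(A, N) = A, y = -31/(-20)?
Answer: -367762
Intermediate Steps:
y = 31/20 (y = -31*(-1/20) = 31/20 ≈ 1.5500)
o = 8
f(T, G) = 13 + T
Z(p) = -2 + 2*p² + 974*p (Z(p) = 2*((p² + 487*p) - 1) = 2*(-1 + p² + 487*p) = -2 + 2*p² + 974*p)
Z(f(-37, o)) - (1579906 - 1*1234370) = (-2 + 2*(13 - 37)² + 974*(13 - 37)) - (1579906 - 1*1234370) = (-2 + 2*(-24)² + 974*(-24)) - (1579906 - 1234370) = (-2 + 2*576 - 23376) - 1*345536 = (-2 + 1152 - 23376) - 345536 = -22226 - 345536 = -367762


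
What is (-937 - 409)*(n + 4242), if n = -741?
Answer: -4712346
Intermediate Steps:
(-937 - 409)*(n + 4242) = (-937 - 409)*(-741 + 4242) = -1346*3501 = -4712346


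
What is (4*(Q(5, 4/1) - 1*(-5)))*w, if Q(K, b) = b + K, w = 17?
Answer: 952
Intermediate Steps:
Q(K, b) = K + b
(4*(Q(5, 4/1) - 1*(-5)))*w = (4*((5 + 4/1) - 1*(-5)))*17 = (4*((5 + 4*1) + 5))*17 = (4*((5 + 4) + 5))*17 = (4*(9 + 5))*17 = (4*14)*17 = 56*17 = 952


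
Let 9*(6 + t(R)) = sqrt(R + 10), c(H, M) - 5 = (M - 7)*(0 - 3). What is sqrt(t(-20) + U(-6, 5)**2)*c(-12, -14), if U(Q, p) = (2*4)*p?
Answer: 68*sqrt(14346 + I*sqrt(10))/3 ≈ 2714.9 + 0.29922*I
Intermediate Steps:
c(H, M) = 26 - 3*M (c(H, M) = 5 + (M - 7)*(0 - 3) = 5 + (-7 + M)*(-3) = 5 + (21 - 3*M) = 26 - 3*M)
U(Q, p) = 8*p
t(R) = -6 + sqrt(10 + R)/9 (t(R) = -6 + sqrt(R + 10)/9 = -6 + sqrt(10 + R)/9)
sqrt(t(-20) + U(-6, 5)**2)*c(-12, -14) = sqrt((-6 + sqrt(10 - 20)/9) + (8*5)**2)*(26 - 3*(-14)) = sqrt((-6 + sqrt(-10)/9) + 40**2)*(26 + 42) = sqrt((-6 + (I*sqrt(10))/9) + 1600)*68 = sqrt((-6 + I*sqrt(10)/9) + 1600)*68 = sqrt(1594 + I*sqrt(10)/9)*68 = 68*sqrt(1594 + I*sqrt(10)/9)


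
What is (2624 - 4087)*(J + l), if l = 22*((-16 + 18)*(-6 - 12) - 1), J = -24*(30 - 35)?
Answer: 1015322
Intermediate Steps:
J = 120 (J = -24*(-5) = 120)
l = -814 (l = 22*(2*(-18) - 1) = 22*(-36 - 1) = 22*(-37) = -814)
(2624 - 4087)*(J + l) = (2624 - 4087)*(120 - 814) = -1463*(-694) = 1015322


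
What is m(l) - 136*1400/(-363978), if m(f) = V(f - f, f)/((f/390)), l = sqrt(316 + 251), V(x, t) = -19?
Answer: 95200/181989 - 2470*sqrt(7)/21 ≈ -310.67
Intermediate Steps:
l = 9*sqrt(7) (l = sqrt(567) = 9*sqrt(7) ≈ 23.812)
m(f) = -7410/f (m(f) = -19*390/f = -7410/f)
m(l) - 136*1400/(-363978) = -7410*sqrt(7)/63 - 136*1400/(-363978) = -2470*sqrt(7)/21 - 190400*(-1/363978) = -2470*sqrt(7)/21 + 95200/181989 = 95200/181989 - 2470*sqrt(7)/21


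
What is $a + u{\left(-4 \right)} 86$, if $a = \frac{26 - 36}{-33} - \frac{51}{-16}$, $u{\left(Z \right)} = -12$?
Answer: $- \frac{543053}{528} \approx -1028.5$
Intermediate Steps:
$a = \frac{1843}{528}$ ($a = \left(26 - 36\right) \left(- \frac{1}{33}\right) - - \frac{51}{16} = \left(-10\right) \left(- \frac{1}{33}\right) + \frac{51}{16} = \frac{10}{33} + \frac{51}{16} = \frac{1843}{528} \approx 3.4905$)
$a + u{\left(-4 \right)} 86 = \frac{1843}{528} - 1032 = - \frac{543053}{528}$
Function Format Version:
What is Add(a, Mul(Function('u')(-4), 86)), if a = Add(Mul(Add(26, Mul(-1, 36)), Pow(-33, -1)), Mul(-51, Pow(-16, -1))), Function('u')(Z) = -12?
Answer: Rational(-543053, 528) ≈ -1028.5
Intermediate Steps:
a = Rational(1843, 528) (a = Add(Mul(Add(26, -36), Rational(-1, 33)), Mul(-51, Rational(-1, 16))) = Add(Mul(-10, Rational(-1, 33)), Rational(51, 16)) = Add(Rational(10, 33), Rational(51, 16)) = Rational(1843, 528) ≈ 3.4905)
Add(a, Mul(Function('u')(-4), 86)) = Add(Rational(1843, 528), Mul(-12, 86)) = Add(Rational(1843, 528), -1032) = Rational(-543053, 528)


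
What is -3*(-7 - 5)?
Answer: 36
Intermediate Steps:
-3*(-7 - 5) = -3*(-12) = 36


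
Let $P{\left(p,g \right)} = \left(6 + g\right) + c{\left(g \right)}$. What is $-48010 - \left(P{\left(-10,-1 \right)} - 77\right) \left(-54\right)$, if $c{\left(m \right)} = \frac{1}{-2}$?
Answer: $-51925$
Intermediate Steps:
$c{\left(m \right)} = - \frac{1}{2}$
$P{\left(p,g \right)} = \frac{11}{2} + g$ ($P{\left(p,g \right)} = \left(6 + g\right) - \frac{1}{2} = \frac{11}{2} + g$)
$-48010 - \left(P{\left(-10,-1 \right)} - 77\right) \left(-54\right) = -48010 - \left(\left(\frac{11}{2} - 1\right) - 77\right) \left(-54\right) = -48010 - \left(\frac{9}{2} - 77\right) \left(-54\right) = -48010 - \left(- \frac{145}{2}\right) \left(-54\right) = -48010 - 3915 = -51925$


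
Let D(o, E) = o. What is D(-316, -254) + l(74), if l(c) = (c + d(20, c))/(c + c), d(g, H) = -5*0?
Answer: -631/2 ≈ -315.50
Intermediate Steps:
d(g, H) = 0
l(c) = 1/2 (l(c) = (c + 0)/(c + c) = c/((2*c)) = c*(1/(2*c)) = 1/2)
D(-316, -254) + l(74) = -316 + 1/2 = -631/2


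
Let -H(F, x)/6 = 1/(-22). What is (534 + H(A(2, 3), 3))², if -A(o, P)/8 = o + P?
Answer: 34539129/121 ≈ 2.8545e+5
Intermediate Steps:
A(o, P) = -8*P - 8*o (A(o, P) = -8*(o + P) = -8*(P + o) = -8*P - 8*o)
H(F, x) = 3/11 (H(F, x) = -6/(-22) = -6*(-1/22) = 3/11)
(534 + H(A(2, 3), 3))² = (534 + 3/11)² = (5877/11)² = 34539129/121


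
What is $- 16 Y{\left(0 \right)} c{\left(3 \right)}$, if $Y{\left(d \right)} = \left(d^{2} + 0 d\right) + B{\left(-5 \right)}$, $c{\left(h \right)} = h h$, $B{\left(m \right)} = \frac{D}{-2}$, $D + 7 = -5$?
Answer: $-864$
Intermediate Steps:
$D = -12$ ($D = -7 - 5 = -12$)
$B{\left(m \right)} = 6$ ($B{\left(m \right)} = - \frac{12}{-2} = \left(-12\right) \left(- \frac{1}{2}\right) = 6$)
$c{\left(h \right)} = h^{2}$
$Y{\left(d \right)} = 6 + d^{2}$ ($Y{\left(d \right)} = \left(d^{2} + 0 d\right) + 6 = \left(d^{2} + 0\right) + 6 = d^{2} + 6 = 6 + d^{2}$)
$- 16 Y{\left(0 \right)} c{\left(3 \right)} = - 16 \left(6 + 0^{2}\right) 3^{2} = - 16 \left(6 + 0\right) 9 = \left(-16\right) 6 \cdot 9 = \left(-96\right) 9 = -864$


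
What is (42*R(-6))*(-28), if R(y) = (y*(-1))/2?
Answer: -3528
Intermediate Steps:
R(y) = -y/2 (R(y) = -y*(½) = -y/2)
(42*R(-6))*(-28) = (42*(-½*(-6)))*(-28) = (42*3)*(-28) = 126*(-28) = -3528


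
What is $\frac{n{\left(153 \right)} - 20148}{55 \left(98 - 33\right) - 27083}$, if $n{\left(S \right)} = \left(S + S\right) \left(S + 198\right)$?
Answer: $- \frac{14543}{3918} \approx -3.7118$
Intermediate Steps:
$n{\left(S \right)} = 2 S \left(198 + S\right)$
$\frac{n{\left(153 \right)} - 20148}{55 \left(98 - 33\right) - 27083} = \frac{2 \cdot 153 \left(198 + 153\right) - 20148}{55 \left(98 - 33\right) - 27083} = \frac{2 \cdot 153 \cdot 351 - 20148}{55 \cdot 65 - 27083} = \frac{107406 - 20148}{3575 - 27083} = \frac{87258}{-23508} = 87258 \left(- \frac{1}{23508}\right) = - \frac{14543}{3918}$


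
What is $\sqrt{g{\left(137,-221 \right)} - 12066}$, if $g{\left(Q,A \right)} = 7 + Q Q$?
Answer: $\sqrt{6710} \approx 81.915$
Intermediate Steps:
$g{\left(Q,A \right)} = 7 + Q^{2}$
$\sqrt{g{\left(137,-221 \right)} - 12066} = \sqrt{\left(7 + 137^{2}\right) - 12066} = \sqrt{\left(7 + 18769\right) - 12066} = \sqrt{18776 - 12066} = \sqrt{6710}$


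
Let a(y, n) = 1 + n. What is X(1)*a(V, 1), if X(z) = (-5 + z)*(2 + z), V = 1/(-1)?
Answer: -24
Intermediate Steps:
V = -1
X(1)*a(V, 1) = (-10 + 1² - 3*1)*(1 + 1) = (-10 + 1 - 3)*2 = -12*2 = -24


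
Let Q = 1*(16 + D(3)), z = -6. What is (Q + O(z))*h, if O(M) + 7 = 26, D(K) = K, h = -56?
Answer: -2128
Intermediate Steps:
O(M) = 19 (O(M) = -7 + 26 = 19)
Q = 19 (Q = 1*(16 + 3) = 1*19 = 19)
(Q + O(z))*h = (19 + 19)*(-56) = 38*(-56) = -2128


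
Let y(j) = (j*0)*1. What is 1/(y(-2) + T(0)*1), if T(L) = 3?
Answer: 1/3 ≈ 0.33333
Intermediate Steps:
y(j) = 0 (y(j) = 0*1 = 0)
1/(y(-2) + T(0)*1) = 1/(0 + 3*1) = 1/(0 + 3) = 1/3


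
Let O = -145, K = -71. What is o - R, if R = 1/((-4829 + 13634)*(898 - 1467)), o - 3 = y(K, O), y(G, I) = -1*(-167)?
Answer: 851707651/5010045 ≈ 170.00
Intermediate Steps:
y(G, I) = 167
o = 170 (o = 3 + 167 = 170)
R = -1/5010045 (R = 1/(8805*(-569)) = 1/(-5010045) = -1/5010045 ≈ -1.9960e-7)
o - R = 170 - 1*(-1/5010045) = 170 + 1/5010045 = 851707651/5010045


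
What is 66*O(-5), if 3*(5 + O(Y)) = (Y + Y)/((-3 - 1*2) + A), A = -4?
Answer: -2750/9 ≈ -305.56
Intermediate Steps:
O(Y) = -5 - 2*Y/27 (O(Y) = -5 + ((Y + Y)/((-3 - 1*2) - 4))/3 = -5 + ((2*Y)/((-3 - 2) - 4))/3 = -5 + ((2*Y)/(-5 - 4))/3 = -5 + ((2*Y)/(-9))/3 = -5 + ((2*Y)*(-1/9))/3 = -5 + (-2*Y/9)/3 = -5 - 2*Y/27)
66*O(-5) = 66*(-5 - 2/27*(-5)) = 66*(-5 + 10/27) = 66*(-125/27) = -2750/9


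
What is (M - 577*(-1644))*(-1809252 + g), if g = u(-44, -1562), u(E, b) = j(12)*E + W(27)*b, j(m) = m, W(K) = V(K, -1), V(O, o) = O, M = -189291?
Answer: -1406183116338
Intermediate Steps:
W(K) = K
u(E, b) = 12*E + 27*b
g = -42702 (g = 12*(-44) + 27*(-1562) = -528 - 42174 = -42702)
(M - 577*(-1644))*(-1809252 + g) = (-189291 - 577*(-1644))*(-1809252 - 42702) = (-189291 + 948588)*(-1851954) = 759297*(-1851954) = -1406183116338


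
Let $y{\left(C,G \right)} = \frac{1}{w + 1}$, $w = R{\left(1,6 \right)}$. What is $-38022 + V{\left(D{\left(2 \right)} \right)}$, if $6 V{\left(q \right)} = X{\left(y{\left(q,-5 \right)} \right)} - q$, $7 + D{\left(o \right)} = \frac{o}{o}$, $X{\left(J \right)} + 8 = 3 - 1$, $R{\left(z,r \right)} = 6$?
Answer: $-38022$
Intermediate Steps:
$w = 6$
$y{\left(C,G \right)} = \frac{1}{7}$ ($y{\left(C,G \right)} = \frac{1}{6 + 1} = \frac{1}{7}$)
$X{\left(J \right)} = -6$ ($X{\left(J \right)} = -8 + \left(3 - 1\right) = -8 + 2 = -6$)
$D{\left(o \right)} = -6$ ($D{\left(o \right)} = -7 + \frac{o}{o} = -7 + 1 = -6$)
$V{\left(q \right)} = -1 - \frac{q}{6}$ ($V{\left(q \right)} = \frac{-6 - q}{6} = -1 - \frac{q}{6}$)
$-38022 + V{\left(D{\left(2 \right)} \right)} = -38022 - 0 = -38022 + \left(-1 + 1\right) = -38022 + 0 = -38022$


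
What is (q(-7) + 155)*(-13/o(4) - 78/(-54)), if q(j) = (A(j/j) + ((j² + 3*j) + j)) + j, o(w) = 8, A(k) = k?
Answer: -1105/36 ≈ -30.694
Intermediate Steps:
q(j) = 1 + j² + 5*j (q(j) = (j/j + ((j² + 3*j) + j)) + j = (1 + (j² + 4*j)) + j = (1 + j² + 4*j) + j = 1 + j² + 5*j)
(q(-7) + 155)*(-13/o(4) - 78/(-54)) = ((1 + (-7)² + 5*(-7)) + 155)*(-13/8 - 78/(-54)) = ((1 + 49 - 35) + 155)*(-13*⅛ - 78*(-1/54)) = (15 + 155)*(-13/8 + 13/9) = 170*(-13/72) = -1105/36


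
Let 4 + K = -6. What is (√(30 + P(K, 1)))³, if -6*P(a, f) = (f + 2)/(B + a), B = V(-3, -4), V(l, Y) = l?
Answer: 781*√20306/676 ≈ 164.63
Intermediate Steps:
B = -3
K = -10 (K = -4 - 6 = -10)
P(a, f) = -(2 + f)/(6*(-3 + a)) (P(a, f) = -(f + 2)/(6*(-3 + a)) = -(2 + f)/(6*(-3 + a)))
(√(30 + P(K, 1)))³ = (√(30 + (-2 - 1*1)/(6*(-3 - 10))))³ = (√(30 + (⅙)*(-2 - 1)/(-13)))³ = (√(30 + (⅙)*(-1/13)*(-3)))³ = (√(30 + 1/26))³ = (√(781/26))³ = (√20306/26)³ = 781*√20306/676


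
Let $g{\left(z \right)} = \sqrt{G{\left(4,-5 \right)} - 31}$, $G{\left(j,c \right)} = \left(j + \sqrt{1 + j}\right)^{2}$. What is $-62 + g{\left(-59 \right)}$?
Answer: $-62 + \sqrt{-10 + 8 \sqrt{5}} \approx -59.191$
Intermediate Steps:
$g{\left(z \right)} = \sqrt{-31 + \left(4 + \sqrt{5}\right)^{2}}$ ($g{\left(z \right)} = \sqrt{\left(4 + \sqrt{1 + 4}\right)^{2} - 31} = \sqrt{\left(4 + \sqrt{5}\right)^{2} - 31} = \sqrt{-31 + \left(4 + \sqrt{5}\right)^{2}}$)
$-62 + g{\left(-59 \right)} = -62 + \sqrt{-10 + 8 \sqrt{5}}$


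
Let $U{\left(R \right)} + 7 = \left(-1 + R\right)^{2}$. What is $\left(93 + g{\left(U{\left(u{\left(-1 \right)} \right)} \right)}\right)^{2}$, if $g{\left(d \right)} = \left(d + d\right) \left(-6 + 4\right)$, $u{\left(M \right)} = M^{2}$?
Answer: $14641$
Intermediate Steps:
$U{\left(R \right)} = -7 + \left(-1 + R\right)^{2}$
$g{\left(d \right)} = - 4 d$ ($g{\left(d \right)} = 2 d \left(-2\right) = - 4 d$)
$\left(93 + g{\left(U{\left(u{\left(-1 \right)} \right)} \right)}\right)^{2} = \left(93 - 4 \left(-7 + \left(-1 + \left(-1\right)^{2}\right)^{2}\right)\right)^{2} = \left(93 - 4 \left(-7 + \left(-1 + 1\right)^{2}\right)\right)^{2} = \left(93 - 4 \left(-7 + 0^{2}\right)\right)^{2} = \left(93 - 4 \left(-7 + 0\right)\right)^{2} = \left(93 - -28\right)^{2} = \left(93 + 28\right)^{2} = 121^{2} = 14641$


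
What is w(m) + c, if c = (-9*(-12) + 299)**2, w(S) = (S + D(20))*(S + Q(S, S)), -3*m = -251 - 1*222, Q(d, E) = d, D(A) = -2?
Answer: 1932623/9 ≈ 2.1474e+5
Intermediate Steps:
m = 473/3 (m = -(-251 - 1*222)/3 = -(-251 - 222)/3 = -1/3*(-473) = 473/3 ≈ 157.67)
w(S) = 2*S*(-2 + S) (w(S) = (S - 2)*(S + S) = (-2 + S)*(2*S) = 2*S*(-2 + S))
c = 165649 (c = (108 + 299)**2 = 407**2 = 165649)
w(m) + c = 2*(473/3)*(-2 + 473/3) + 165649 = 2*(473/3)*(467/3) + 165649 = 441782/9 + 165649 = 1932623/9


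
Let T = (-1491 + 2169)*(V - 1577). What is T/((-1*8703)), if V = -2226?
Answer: 859478/2901 ≈ 296.27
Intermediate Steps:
T = -2578434 (T = (-1491 + 2169)*(-2226 - 1577) = 678*(-3803) = -2578434)
T/((-1*8703)) = -2578434/((-1*8703)) = -2578434/(-8703) = -2578434*(-1/8703) = 859478/2901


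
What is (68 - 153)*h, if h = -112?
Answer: 9520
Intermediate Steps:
(68 - 153)*h = (68 - 153)*(-112) = -85*(-112) = 9520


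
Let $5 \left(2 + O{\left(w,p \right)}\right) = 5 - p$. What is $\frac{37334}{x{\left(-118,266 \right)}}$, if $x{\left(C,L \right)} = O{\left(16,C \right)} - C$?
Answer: $\frac{186670}{703} \approx 265.53$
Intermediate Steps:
$O{\left(w,p \right)} = -1 - \frac{p}{5}$ ($O{\left(w,p \right)} = -2 + \frac{5 - p}{5} = -2 - \left(-1 + \frac{p}{5}\right) = -1 - \frac{p}{5}$)
$x{\left(C,L \right)} = -1 - \frac{6 C}{5}$ ($x{\left(C,L \right)} = \left(-1 - \frac{C}{5}\right) - C = -1 - \frac{6 C}{5}$)
$\frac{37334}{x{\left(-118,266 \right)}} = \frac{37334}{-1 - - \frac{708}{5}} = \frac{37334}{-1 + \frac{708}{5}} = \frac{37334}{\frac{703}{5}} = 37334 \cdot \frac{5}{703} = \frac{186670}{703}$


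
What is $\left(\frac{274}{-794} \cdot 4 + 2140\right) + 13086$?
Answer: $\frac{6044174}{397} \approx 15225.0$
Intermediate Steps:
$\left(\frac{274}{-794} \cdot 4 + 2140\right) + 13086 = \left(274 \left(- \frac{1}{794}\right) 4 + 2140\right) + 13086 = \left(\left(- \frac{137}{397}\right) 4 + 2140\right) + 13086 = \left(- \frac{548}{397} + 2140\right) + 13086 = \frac{849032}{397} + 13086 = \frac{6044174}{397}$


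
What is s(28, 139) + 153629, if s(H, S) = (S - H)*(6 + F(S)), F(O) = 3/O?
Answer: 21447338/139 ≈ 1.5430e+5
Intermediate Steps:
s(H, S) = (6 + 3/S)*(S - H) (s(H, S) = (S - H)*(6 + 3/S) = (6 + 3/S)*(S - H))
s(28, 139) + 153629 = (3 - 6*28 + 6*139 - 3*28/139) + 153629 = (3 - 168 + 834 - 3*28*1/139) + 153629 = (3 - 168 + 834 - 84/139) + 153629 = 92907/139 + 153629 = 21447338/139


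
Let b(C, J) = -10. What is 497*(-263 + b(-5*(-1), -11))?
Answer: -135681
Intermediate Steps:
497*(-263 + b(-5*(-1), -11)) = 497*(-263 - 10) = 497*(-273) = -135681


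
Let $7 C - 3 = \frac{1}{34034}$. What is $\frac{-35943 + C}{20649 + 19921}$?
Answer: $- \frac{8562886331}{9665315660} \approx -0.88594$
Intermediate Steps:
$C = \frac{102103}{238238}$ ($C = \frac{3}{7} + \frac{1}{7 \cdot 34034} = \frac{3}{7} + \frac{1}{7} \cdot \frac{1}{34034} = \frac{3}{7} + \frac{1}{238238} = \frac{102103}{238238} \approx 0.42858$)
$\frac{-35943 + C}{20649 + 19921} = \frac{-35943 + \frac{102103}{238238}}{20649 + 19921} = - \frac{8562886331}{238238 \cdot 40570} = \left(- \frac{8562886331}{238238}\right) \frac{1}{40570} = - \frac{8562886331}{9665315660}$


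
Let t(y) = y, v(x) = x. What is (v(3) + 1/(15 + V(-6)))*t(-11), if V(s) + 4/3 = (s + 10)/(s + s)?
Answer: -1353/40 ≈ -33.825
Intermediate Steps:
V(s) = -4/3 + (10 + s)/(2*s) (V(s) = -4/3 + (s + 10)/(s + s) = -4/3 + (10 + s)/((2*s)) = -4/3 + (10 + s)*(1/(2*s)) = -4/3 + (10 + s)/(2*s))
(v(3) + 1/(15 + V(-6)))*t(-11) = (3 + 1/(15 + (-⅚ + 5/(-6))))*(-11) = (3 + 1/(15 + (-⅚ + 5*(-⅙))))*(-11) = (3 + 1/(15 + (-⅚ - ⅚)))*(-11) = (3 + 1/(15 - 5/3))*(-11) = (3 + 1/(40/3))*(-11) = (3 + 3/40)*(-11) = (123/40)*(-11) = -1353/40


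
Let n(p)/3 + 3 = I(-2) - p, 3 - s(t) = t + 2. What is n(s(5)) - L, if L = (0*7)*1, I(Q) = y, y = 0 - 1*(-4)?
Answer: 15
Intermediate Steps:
y = 4 (y = 0 + 4 = 4)
I(Q) = 4
s(t) = 1 - t (s(t) = 3 - (t + 2) = 3 - (2 + t) = 3 + (-2 - t) = 1 - t)
n(p) = 3 - 3*p (n(p) = -9 + 3*(4 - p) = -9 + (12 - 3*p) = 3 - 3*p)
L = 0 (L = 0*1 = 0)
n(s(5)) - L = (3 - 3*(1 - 1*5)) - 1*0 = (3 - 3*(1 - 5)) + 0 = (3 - 3*(-4)) + 0 = (3 + 12) + 0 = 15 + 0 = 15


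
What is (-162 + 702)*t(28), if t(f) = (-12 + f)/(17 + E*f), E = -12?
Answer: -8640/319 ≈ -27.085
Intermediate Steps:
t(f) = (-12 + f)/(17 - 12*f)
(-162 + 702)*t(28) = (-162 + 702)*((12 - 1*28)/(-17 + 12*28)) = 540*((12 - 28)/(-17 + 336)) = 540*(-16/319) = -8640/319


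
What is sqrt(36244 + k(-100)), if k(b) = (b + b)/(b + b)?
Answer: sqrt(36245) ≈ 190.38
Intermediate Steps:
k(b) = 1 (k(b) = (2*b)/((2*b)) = (2*b)*(1/(2*b)) = 1)
sqrt(36244 + k(-100)) = sqrt(36244 + 1) = sqrt(36245)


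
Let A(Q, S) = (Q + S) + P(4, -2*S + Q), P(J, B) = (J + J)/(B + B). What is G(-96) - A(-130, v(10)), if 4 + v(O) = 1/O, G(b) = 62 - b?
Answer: 1783709/6110 ≈ 291.93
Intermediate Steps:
P(J, B) = J/B (P(J, B) = (2*J)/((2*B)) = (2*J)*(1/(2*B)) = J/B)
v(O) = -4 + 1/O
A(Q, S) = Q + S + 4/(Q - 2*S) (A(Q, S) = (Q + S) + 4/(-2*S + Q) = (Q + S) + 4/(Q - 2*S) = Q + S + 4/(Q - 2*S))
G(-96) - A(-130, v(10)) = (62 - 1*(-96)) - (4 + (-130 + (-4 + 1/10))*(-130 - 2*(-4 + 1/10)))/(-130 - 2*(-4 + 1/10)) = (62 + 96) - (4 + (-130 + (-4 + 1/10))*(-130 - 2*(-4 + 1/10)))/(-130 - 2*(-4 + 1/10)) = 158 - (4 + (-130 - 39/10)*(-130 - 2*(-39/10)))/(-130 - 2*(-39/10)) = 158 - (4 - 1339*(-130 + 39/5)/10)/(-130 + 39/5) = 158 - (4 - 1339/10*(-611/5))/(-611/5) = 158 - (-5)*(4 + 818129/50)/611 = 158 - (-5)*818329/(611*50) = 158 - 1*(-818329/6110) = 158 + 818329/6110 = 1783709/6110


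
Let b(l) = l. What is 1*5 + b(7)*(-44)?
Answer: -303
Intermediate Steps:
1*5 + b(7)*(-44) = 1*5 + 7*(-44) = 5 - 308 = -303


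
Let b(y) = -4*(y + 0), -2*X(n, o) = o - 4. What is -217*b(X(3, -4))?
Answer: 3472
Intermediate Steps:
X(n, o) = 2 - o/2 (X(n, o) = -(o - 4)/2 = -(-4 + o)/2 = 2 - o/2)
b(y) = -4*y
-217*b(X(3, -4)) = -(-868)*(2 - ½*(-4)) = -(-868)*(2 + 2) = -(-868)*4 = -217*(-16) = 3472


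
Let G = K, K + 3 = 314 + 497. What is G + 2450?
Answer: 3258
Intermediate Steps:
K = 808 (K = -3 + (314 + 497) = -3 + 811 = 808)
G = 808
G + 2450 = 808 + 2450 = 3258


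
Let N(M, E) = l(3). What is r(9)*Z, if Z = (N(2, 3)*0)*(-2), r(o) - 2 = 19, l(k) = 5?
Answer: 0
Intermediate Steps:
r(o) = 21 (r(o) = 2 + 19 = 21)
N(M, E) = 5
Z = 0 (Z = (5*0)*(-2) = 0*(-2) = 0)
r(9)*Z = 21*0 = 0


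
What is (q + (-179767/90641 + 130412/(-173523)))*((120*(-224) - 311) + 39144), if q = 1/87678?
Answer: -15026512202503649881/459675244449918 ≈ -32689.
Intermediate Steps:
q = 1/87678 ≈ 1.1405e-5
(q + (-179767/90641 + 130412/(-173523)))*((120*(-224) - 311) + 39144) = (1/87678 + (-179767/90641 + 130412/(-173523)))*((120*(-224) - 311) + 39144) = (1/87678 + (-179767*1/90641 + 130412*(-1/173523)))*((-26880 - 311) + 39144) = (1/87678 + (-179767/90641 - 130412/173523))*(-27191 + 39144) = (1/87678 - 43014383233/15728298243)*11953 = -1257133121601577/459675244449918*11953 = -15026512202503649881/459675244449918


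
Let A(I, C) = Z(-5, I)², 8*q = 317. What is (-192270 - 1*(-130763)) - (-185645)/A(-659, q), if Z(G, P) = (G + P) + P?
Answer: -107657300158/1750329 ≈ -61507.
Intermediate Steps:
q = 317/8 (q = (⅛)*317 = 317/8 ≈ 39.625)
Z(G, P) = G + 2*P
A(I, C) = (-5 + 2*I)²
(-192270 - 1*(-130763)) - (-185645)/A(-659, q) = (-192270 - 1*(-130763)) - (-185645)/((-5 + 2*(-659))²) = (-192270 + 130763) - (-185645)/((-5 - 1318)²) = -61507 - (-185645)/((-1323)²) = -61507 - (-185645)/1750329 = -61507 - 1*(-185645/1750329) = -61507 + 185645/1750329 = -107657300158/1750329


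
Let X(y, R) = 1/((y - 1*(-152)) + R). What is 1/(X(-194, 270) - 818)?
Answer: -228/186503 ≈ -0.0012225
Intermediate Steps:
X(y, R) = 1/(152 + R + y) (X(y, R) = 1/((y + 152) + R) = 1/((152 + y) + R) = 1/(152 + R + y))
1/(X(-194, 270) - 818) = 1/(1/(152 + 270 - 194) - 818) = 1/(1/228 - 818) = 1/(-186503/228) = -228/186503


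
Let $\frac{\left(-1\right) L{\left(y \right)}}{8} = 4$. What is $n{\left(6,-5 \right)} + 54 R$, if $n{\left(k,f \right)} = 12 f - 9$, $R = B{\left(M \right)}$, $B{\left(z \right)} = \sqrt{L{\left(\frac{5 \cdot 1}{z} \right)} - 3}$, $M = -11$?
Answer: $-69 + 54 i \sqrt{35} \approx -69.0 + 319.47 i$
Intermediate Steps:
$L{\left(y \right)} = -32$ ($L{\left(y \right)} = \left(-8\right) 4 = -32$)
$B{\left(z \right)} = i \sqrt{35}$ ($B{\left(z \right)} = \sqrt{-32 - 3} = \sqrt{-35} = i \sqrt{35}$)
$R = i \sqrt{35} \approx 5.9161 i$
$n{\left(k,f \right)} = -9 + 12 f$
$n{\left(6,-5 \right)} + 54 R = \left(-9 + 12 \left(-5\right)\right) + 54 i \sqrt{35} = \left(-9 - 60\right) + 54 i \sqrt{35} = -69 + 54 i \sqrt{35}$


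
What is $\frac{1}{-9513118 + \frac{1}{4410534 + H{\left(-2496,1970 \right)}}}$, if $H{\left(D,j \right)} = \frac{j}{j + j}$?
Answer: $- \frac{8821069}{83915870283140} \approx -1.0512 \cdot 10^{-7}$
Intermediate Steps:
$H{\left(D,j \right)} = \frac{1}{2}$ ($H{\left(D,j \right)} = \frac{j}{2 j} = j \frac{1}{2 j} = \frac{1}{2}$)
$\frac{1}{-9513118 + \frac{1}{4410534 + H{\left(-2496,1970 \right)}}} = \frac{1}{-9513118 + \frac{1}{4410534 + \frac{1}{2}}} = \frac{1}{-9513118 + \frac{1}{\frac{8821069}{2}}} = \frac{1}{-9513118 + \frac{2}{8821069}} = \frac{1}{- \frac{83915870283140}{8821069}} = - \frac{8821069}{83915870283140}$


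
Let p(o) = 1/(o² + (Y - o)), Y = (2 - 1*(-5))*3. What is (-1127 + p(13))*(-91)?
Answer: 18152498/177 ≈ 1.0256e+5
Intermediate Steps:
Y = 21 (Y = (2 + 5)*3 = 7*3 = 21)
p(o) = 1/(21 + o² - o) (p(o) = 1/(o² + (21 - o)) = 1/(21 + o² - o))
(-1127 + p(13))*(-91) = (-1127 + 1/(21 + 13² - 1*13))*(-91) = (-1127 + 1/(21 + 169 - 13))*(-91) = (-1127 + 1/177)*(-91) = -199478/177*(-91) = 18152498/177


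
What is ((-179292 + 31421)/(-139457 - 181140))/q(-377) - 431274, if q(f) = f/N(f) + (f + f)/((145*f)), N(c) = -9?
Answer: -7560753036085119/17531205751 ≈ -4.3127e+5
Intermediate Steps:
q(f) = 2/145 - f/9 (q(f) = f/(-9) + (f + f)/((145*f)) = f*(-⅑) + (2*f)*(1/(145*f)) = -f/9 + 2/145 = 2/145 - f/9)
((-179292 + 31421)/(-139457 - 181140))/q(-377) - 431274 = ((-179292 + 31421)/(-139457 - 181140))/(2/145 - ⅑*(-377)) - 431274 = (-147871/(-320597))/(2/145 + 377/9) - 431274 = (-147871*(-1/320597))/(54683/1305) - 431274 = (147871/320597)*(1305/54683) - 431274 = 192971655/17531205751 - 431274 = -7560753036085119/17531205751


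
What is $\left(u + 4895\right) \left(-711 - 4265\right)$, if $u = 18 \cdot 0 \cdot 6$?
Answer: $-24357520$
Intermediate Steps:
$u = 0$ ($u = 0 \cdot 6 = 0$)
$\left(u + 4895\right) \left(-711 - 4265\right) = \left(0 + 4895\right) \left(-711 - 4265\right) = 4895 \left(-4976\right) = -24357520$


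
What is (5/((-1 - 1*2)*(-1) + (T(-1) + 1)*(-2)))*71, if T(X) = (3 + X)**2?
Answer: -355/7 ≈ -50.714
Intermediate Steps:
(5/((-1 - 1*2)*(-1) + (T(-1) + 1)*(-2)))*71 = (5/((-1 - 1*2)*(-1) + ((3 - 1)**2 + 1)*(-2)))*71 = (5/((-1 - 2)*(-1) + (2**2 + 1)*(-2)))*71 = (5/(-3*(-1) + (4 + 1)*(-2)))*71 = (5/(3 + 5*(-2)))*71 = (5/(3 - 10))*71 = (5/(-7))*71 = (5*(-1/7))*71 = -5/7*71 = -355/7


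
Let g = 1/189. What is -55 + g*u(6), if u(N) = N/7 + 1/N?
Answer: -436547/7938 ≈ -54.995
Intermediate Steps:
u(N) = 1/N + N/7 (u(N) = N*(⅐) + 1/N = N/7 + 1/N = 1/N + N/7)
g = 1/189 ≈ 0.0052910
-55 + g*u(6) = -55 + (1/6 + (⅐)*6)/189 = -55 + (⅙ + 6/7)/189 = -55 + (1/189)*(43/42) = -55 + 43/7938 = -436547/7938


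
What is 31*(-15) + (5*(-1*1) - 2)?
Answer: -472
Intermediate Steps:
31*(-15) + (5*(-1*1) - 2) = -465 + (5*(-1) - 2) = -465 + (-5 - 2) = -465 - 7 = -472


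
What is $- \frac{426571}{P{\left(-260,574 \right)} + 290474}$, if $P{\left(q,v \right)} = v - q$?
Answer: $- \frac{426571}{291308} \approx -1.4643$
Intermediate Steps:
$- \frac{426571}{P{\left(-260,574 \right)} + 290474} = - \frac{426571}{\left(574 - -260\right) + 290474} = - \frac{426571}{\left(574 + 260\right) + 290474} = - \frac{426571}{834 + 290474} = - \frac{426571}{291308}$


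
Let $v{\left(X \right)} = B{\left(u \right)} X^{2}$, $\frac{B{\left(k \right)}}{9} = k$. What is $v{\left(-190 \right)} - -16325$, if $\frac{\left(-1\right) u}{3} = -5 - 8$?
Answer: $12687425$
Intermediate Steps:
$u = 39$ ($u = - 3 \left(-5 - 8\right) = \left(-3\right) \left(-13\right) = 39$)
$B{\left(k \right)} = 9 k$
$v{\left(X \right)} = 351 X^{2}$ ($v{\left(X \right)} = 9 \cdot 39 X^{2} = 351 X^{2}$)
$v{\left(-190 \right)} - -16325 = 351 \left(-190\right)^{2} - -16325 = 351 \cdot 36100 + 16325 = 12671100 + 16325 = 12687425$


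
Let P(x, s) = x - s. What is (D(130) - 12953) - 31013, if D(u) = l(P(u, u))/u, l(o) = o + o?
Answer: -43966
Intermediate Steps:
l(o) = 2*o
D(u) = 0 (D(u) = (2*(u - u))/u = (2*0)/u = 0/u = 0)
(D(130) - 12953) - 31013 = (0 - 12953) - 31013 = -12953 - 31013 = -43966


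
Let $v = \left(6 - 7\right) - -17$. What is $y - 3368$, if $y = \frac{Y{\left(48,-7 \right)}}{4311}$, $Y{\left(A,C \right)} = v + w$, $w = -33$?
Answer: $- \frac{14519465}{4311} \approx -3368.0$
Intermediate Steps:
$v = 16$ ($v = \left(6 - 7\right) + 17 = -1 + 17 = 16$)
$Y{\left(A,C \right)} = -17$ ($Y{\left(A,C \right)} = 16 - 33 = -17$)
$y = - \frac{17}{4311} \approx -0.0039434$
$y - 3368 = - \frac{17}{4311} - 3368 = - \frac{14519465}{4311}$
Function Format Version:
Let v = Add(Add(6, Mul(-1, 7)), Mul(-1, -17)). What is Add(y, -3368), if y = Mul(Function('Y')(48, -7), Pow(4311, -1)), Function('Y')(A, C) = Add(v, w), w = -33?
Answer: Rational(-14519465, 4311) ≈ -3368.0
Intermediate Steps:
v = 16 (v = Add(Add(6, -7), 17) = Add(-1, 17) = 16)
Function('Y')(A, C) = -17 (Function('Y')(A, C) = Add(16, -33) = -17)
y = Rational(-17, 4311) (y = Mul(-17, Pow(4311, -1)) = Mul(-17, Rational(1, 4311)) = Rational(-17, 4311) ≈ -0.0039434)
Add(y, -3368) = Add(Rational(-17, 4311), -3368) = Rational(-14519465, 4311)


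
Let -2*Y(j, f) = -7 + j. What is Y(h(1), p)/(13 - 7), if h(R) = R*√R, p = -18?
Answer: ½ ≈ 0.50000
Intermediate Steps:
h(R) = R^(3/2)
Y(j, f) = 7/2 - j/2 (Y(j, f) = -(-7 + j)/2 = 7/2 - j/2)
Y(h(1), p)/(13 - 7) = (7/2 - 1^(3/2)/2)/(13 - 7) = (7/2 - ½*1)/6 = (7/2 - ½)*(⅙) = 3*(⅙) = ½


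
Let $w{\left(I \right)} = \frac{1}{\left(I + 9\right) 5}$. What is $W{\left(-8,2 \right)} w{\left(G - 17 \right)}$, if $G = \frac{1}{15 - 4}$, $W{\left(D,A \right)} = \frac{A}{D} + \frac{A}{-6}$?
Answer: $\frac{77}{5220} \approx 0.014751$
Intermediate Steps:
$W{\left(D,A \right)} = - \frac{A}{6} + \frac{A}{D}$ ($W{\left(D,A \right)} = \frac{A}{D} + A \left(- \frac{1}{6}\right) = \frac{A}{D} - \frac{A}{6} = - \frac{A}{6} + \frac{A}{D}$)
$G = \frac{1}{11} \approx 0.090909$
$w{\left(I \right)} = \frac{1}{5 \left(9 + I\right)}$ ($w{\left(I \right)} = \frac{1}{9 + I} \frac{1}{5} = \frac{1}{5 \left(9 + I\right)}$)
$W{\left(-8,2 \right)} w{\left(G - 17 \right)} = \left(\left(- \frac{1}{6}\right) 2 + \frac{2}{-8}\right) \frac{1}{5 \left(9 + \left(\frac{1}{11} - 17\right)\right)} = \left(- \frac{1}{3} + 2 \left(- \frac{1}{8}\right)\right) \frac{1}{5 \left(9 - \frac{186}{11}\right)} = \left(- \frac{1}{3} - \frac{1}{4}\right) \frac{1}{5 \left(- \frac{87}{11}\right)} = - \frac{7 \cdot \frac{1}{5} \left(- \frac{11}{87}\right)}{12} = \left(- \frac{7}{12}\right) \left(- \frac{11}{435}\right) = \frac{77}{5220}$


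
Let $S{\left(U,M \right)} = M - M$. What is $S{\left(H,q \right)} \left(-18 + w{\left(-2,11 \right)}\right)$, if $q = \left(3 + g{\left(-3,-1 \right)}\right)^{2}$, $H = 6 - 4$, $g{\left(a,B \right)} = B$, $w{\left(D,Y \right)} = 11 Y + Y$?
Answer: $0$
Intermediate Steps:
$w{\left(D,Y \right)} = 12 Y$
$H = 2$ ($H = 6 - 4 = 2$)
$q = 4$ ($q = \left(3 - 1\right)^{2} = 2^{2} = 4$)
$S{\left(U,M \right)} = 0$
$S{\left(H,q \right)} \left(-18 + w{\left(-2,11 \right)}\right) = 0 \left(-18 + 12 \cdot 11\right) = 0 \left(-18 + 132\right) = 0 \cdot 114 = 0$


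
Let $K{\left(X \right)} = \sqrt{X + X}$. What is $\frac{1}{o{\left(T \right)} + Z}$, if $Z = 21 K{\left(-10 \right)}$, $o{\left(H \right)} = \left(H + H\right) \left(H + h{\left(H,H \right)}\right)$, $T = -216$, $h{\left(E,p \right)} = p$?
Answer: $- \frac{i}{- 186624 i + 42 \sqrt{5}} \approx 5.3584 \cdot 10^{-6} - 2.6965 \cdot 10^{-9} i$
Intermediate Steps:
$K{\left(X \right)} = \sqrt{2} \sqrt{X}$ ($K{\left(X \right)} = \sqrt{2 X} = \sqrt{2} \sqrt{X}$)
$o{\left(H \right)} = 4 H^{2}$ ($o{\left(H \right)} = \left(H + H\right) \left(H + H\right) = 2 H 2 H = 4 H^{2}$)
$Z = 42 i \sqrt{5}$ ($Z = 21 \sqrt{2} \sqrt{-10} = 21 \sqrt{2} i \sqrt{10} = 21 \cdot 2 i \sqrt{5} = 42 i \sqrt{5} \approx 93.915 i$)
$\frac{1}{o{\left(T \right)} + Z} = \frac{1}{4 \left(-216\right)^{2} + 42 i \sqrt{5}} = \frac{1}{4 \cdot 46656 + 42 i \sqrt{5}} = \frac{1}{186624 + 42 i \sqrt{5}}$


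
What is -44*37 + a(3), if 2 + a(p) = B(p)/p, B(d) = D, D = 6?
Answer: -1628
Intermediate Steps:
B(d) = 6
a(p) = -2 + 6/p
-44*37 + a(3) = -44*37 + (-2 + 6/3) = -1628 + (-2 + 6*(⅓)) = -1628 + (-2 + 2) = -1628 + 0 = -1628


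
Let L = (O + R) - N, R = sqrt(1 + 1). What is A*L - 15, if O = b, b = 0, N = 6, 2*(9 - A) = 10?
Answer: -39 + 4*sqrt(2) ≈ -33.343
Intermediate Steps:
A = 4 (A = 9 - 1/2*10 = 9 - 5 = 4)
O = 0
R = sqrt(2) ≈ 1.4142
L = -6 + sqrt(2) (L = (0 + sqrt(2)) - 1*6 = sqrt(2) - 6 = -6 + sqrt(2) ≈ -4.5858)
A*L - 15 = 4*(-6 + sqrt(2)) - 15 = (-24 + 4*sqrt(2)) - 15 = -39 + 4*sqrt(2)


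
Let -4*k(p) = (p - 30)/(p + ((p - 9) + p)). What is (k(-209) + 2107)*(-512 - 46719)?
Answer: -253156695839/2544 ≈ -9.9511e+7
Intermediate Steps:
k(p) = -(-30 + p)/(4*(-9 + 3*p)) (k(p) = -(p - 30)/(4*(p + ((p - 9) + p))) = -(-30 + p)/(4*(p + ((-9 + p) + p))) = -(-30 + p)/(4*(p + (-9 + 2*p))) = -(-30 + p)/(4*(-9 + 3*p)))
(k(-209) + 2107)*(-512 - 46719) = ((30 - 1*(-209))/(12*(-3 - 209)) + 2107)*(-512 - 46719) = ((1/12)*(30 + 209)/(-212) + 2107)*(-47231) = ((1/12)*(-1/212)*239 + 2107)*(-47231) = (-239/2544 + 2107)*(-47231) = (5359969/2544)*(-47231) = -253156695839/2544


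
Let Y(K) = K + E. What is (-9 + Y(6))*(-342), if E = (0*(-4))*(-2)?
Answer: 1026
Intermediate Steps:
E = 0 (E = 0*(-2) = 0)
Y(K) = K (Y(K) = K + 0 = K)
(-9 + Y(6))*(-342) = (-9 + 6)*(-342) = -3*(-342) = 1026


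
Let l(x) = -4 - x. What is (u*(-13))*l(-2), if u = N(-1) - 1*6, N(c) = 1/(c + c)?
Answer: -169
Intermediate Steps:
N(c) = 1/(2*c)
u = -13/2 (u = (½)/(-1) - 1*6 = (½)*(-1) - 6 = -½ - 6 = -13/2 ≈ -6.5000)
(u*(-13))*l(-2) = (-13/2*(-13))*(-4 - 1*(-2)) = 169*(-4 + 2)/2 = (169/2)*(-2) = -169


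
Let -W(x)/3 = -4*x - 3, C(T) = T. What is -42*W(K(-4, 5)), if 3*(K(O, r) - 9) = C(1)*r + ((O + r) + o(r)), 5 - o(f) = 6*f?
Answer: -1722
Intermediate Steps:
o(f) = 5 - 6*f
K(O, r) = 32/3 - 4*r/3 + O/3 (K(O, r) = 9 + (1*r + ((O + r) + (5 - 6*r)))/3 = 9 + (r + (5 + O - 5*r))/3 = 9 + (5 + O - 4*r)/3 = 9 + (5/3 - 4*r/3 + O/3) = 32/3 - 4*r/3 + O/3)
W(x) = 9 + 12*x (W(x) = -3*(-4*x - 3) = -3*(-3 - 4*x) = 9 + 12*x)
-42*W(K(-4, 5)) = -42*(9 + 12*(32/3 - 4/3*5 + (⅓)*(-4))) = -42*(9 + 12*(32/3 - 20/3 - 4/3)) = -42*(9 + 12*(8/3)) = -42*(9 + 32) = -42*41 = -1722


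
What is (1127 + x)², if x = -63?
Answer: 1132096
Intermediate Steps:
(1127 + x)² = (1127 - 63)² = 1064² = 1132096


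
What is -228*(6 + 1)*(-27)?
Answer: 43092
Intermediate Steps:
-228*(6 + 1)*(-27) = -228*7*(-27) = -38*42*(-27) = -1596*(-27) = 43092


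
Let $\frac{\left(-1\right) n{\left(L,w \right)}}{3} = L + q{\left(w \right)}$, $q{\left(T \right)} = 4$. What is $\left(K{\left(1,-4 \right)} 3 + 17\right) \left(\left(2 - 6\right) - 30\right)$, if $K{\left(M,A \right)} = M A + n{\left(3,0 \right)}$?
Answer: $1972$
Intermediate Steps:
$n{\left(L,w \right)} = -12 - 3 L$ ($n{\left(L,w \right)} = - 3 \left(L + 4\right) = - 3 \left(4 + L\right) = -12 - 3 L$)
$K{\left(M,A \right)} = -21 + A M$ ($K{\left(M,A \right)} = M A - 21 = A M - 21 = -21 + A M$)
$\left(K{\left(1,-4 \right)} 3 + 17\right) \left(\left(2 - 6\right) - 30\right) = \left(\left(-21 - 4\right) 3 + 17\right) \left(\left(2 - 6\right) - 30\right) = \left(\left(-25\right) 3 + 17\right) \left(-4 - 30\right) = \left(-75 + 17\right) \left(-34\right) = \left(-58\right) \left(-34\right) = 1972$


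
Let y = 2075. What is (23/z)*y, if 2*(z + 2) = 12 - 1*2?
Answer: 47725/3 ≈ 15908.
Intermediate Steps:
z = 3 (z = -2 + (12 - 1*2)/2 = -2 + (12 - 2)/2 = -2 + (1/2)*10 = -2 + 5 = 3)
(23/z)*y = (23/3)*2075 = 47725/3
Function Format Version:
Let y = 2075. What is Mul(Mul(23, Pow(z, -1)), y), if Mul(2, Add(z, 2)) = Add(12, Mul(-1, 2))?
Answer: Rational(47725, 3) ≈ 15908.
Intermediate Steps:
z = 3 (z = Add(-2, Mul(Rational(1, 2), Add(12, Mul(-1, 2)))) = Add(-2, Mul(Rational(1, 2), Add(12, -2))) = Add(-2, Mul(Rational(1, 2), 10)) = Add(-2, 5) = 3)
Mul(Mul(23, Pow(z, -1)), y) = Mul(Mul(23, Pow(3, -1)), 2075) = Mul(Mul(23, Rational(1, 3)), 2075) = Mul(Rational(23, 3), 2075) = Rational(47725, 3)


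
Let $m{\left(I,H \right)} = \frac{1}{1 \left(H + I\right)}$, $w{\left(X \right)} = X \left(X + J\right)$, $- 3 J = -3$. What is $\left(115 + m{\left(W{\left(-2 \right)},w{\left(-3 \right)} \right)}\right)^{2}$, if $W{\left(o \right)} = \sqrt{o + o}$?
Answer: $\frac{\left(2303 - i\right)^{2}}{400} \approx 13260.0 - 11.515 i$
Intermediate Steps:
$J = 1$ ($J = \left(- \frac{1}{3}\right) \left(-3\right) = 1$)
$w{\left(X \right)} = X \left(1 + X\right)$ ($w{\left(X \right)} = X \left(X + 1\right) = X \left(1 + X\right)$)
$W{\left(o \right)} = \sqrt{2} \sqrt{o}$ ($W{\left(o \right)} = \sqrt{2 o} = \sqrt{2} \sqrt{o}$)
$m{\left(I,H \right)} = \frac{1}{H + I}$
$\left(115 + m{\left(W{\left(-2 \right)},w{\left(-3 \right)} \right)}\right)^{2} = \left(115 + \frac{1}{- 3 \left(1 - 3\right) + \sqrt{2} \sqrt{-2}}\right)^{2} = \left(115 + \frac{1}{\left(-3\right) \left(-2\right) + \sqrt{2} i \sqrt{2}}\right)^{2} = \left(115 + \frac{1}{6 + 2 i}\right)^{2} = \left(115 + \frac{6 - 2 i}{40}\right)^{2}$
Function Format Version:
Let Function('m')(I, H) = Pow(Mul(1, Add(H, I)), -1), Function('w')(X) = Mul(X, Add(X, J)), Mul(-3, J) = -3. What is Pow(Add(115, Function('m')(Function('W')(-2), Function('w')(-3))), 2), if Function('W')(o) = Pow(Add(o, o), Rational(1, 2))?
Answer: Mul(Rational(1, 400), Pow(Add(2303, Mul(-1, I)), 2)) ≈ Add(13260., Mul(-11.515, I))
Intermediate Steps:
J = 1 (J = Mul(Rational(-1, 3), -3) = 1)
Function('w')(X) = Mul(X, Add(1, X)) (Function('w')(X) = Mul(X, Add(X, 1)) = Mul(X, Add(1, X)))
Function('W')(o) = Mul(Pow(2, Rational(1, 2)), Pow(o, Rational(1, 2))) (Function('W')(o) = Pow(Mul(2, o), Rational(1, 2)) = Mul(Pow(2, Rational(1, 2)), Pow(o, Rational(1, 2))))
Function('m')(I, H) = Pow(Add(H, I), -1)
Pow(Add(115, Function('m')(Function('W')(-2), Function('w')(-3))), 2) = Pow(Add(115, Pow(Add(Mul(-3, Add(1, -3)), Mul(Pow(2, Rational(1, 2)), Pow(-2, Rational(1, 2)))), -1)), 2) = Pow(Add(115, Pow(Add(Mul(-3, -2), Mul(Pow(2, Rational(1, 2)), Mul(I, Pow(2, Rational(1, 2))))), -1)), 2) = Pow(Add(115, Pow(Add(6, Mul(2, I)), -1)), 2) = Pow(Add(115, Mul(Rational(1, 40), Add(6, Mul(-2, I)))), 2)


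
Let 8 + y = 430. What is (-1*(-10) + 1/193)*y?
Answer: 814882/193 ≈ 4222.2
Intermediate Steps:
y = 422 (y = -8 + 430 = 422)
(-1*(-10) + 1/193)*y = (-1*(-10) + 1/193)*422 = (10 + 1/193)*422 = (1931/193)*422 = 814882/193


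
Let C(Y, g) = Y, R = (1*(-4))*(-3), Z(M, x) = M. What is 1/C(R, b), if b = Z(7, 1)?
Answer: 1/12 ≈ 0.083333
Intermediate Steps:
R = 12 (R = -4*(-3) = 12)
b = 7
1/C(R, b) = 1/12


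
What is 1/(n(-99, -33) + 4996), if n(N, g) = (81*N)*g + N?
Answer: 1/269524 ≈ 3.7102e-6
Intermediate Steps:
n(N, g) = N + 81*N*g (n(N, g) = 81*N*g + N = N + 81*N*g)
1/(n(-99, -33) + 4996) = 1/(-99*(1 + 81*(-33)) + 4996) = 1/(-99*(1 - 2673) + 4996) = 1/(-99*(-2672) + 4996) = 1/(264528 + 4996) = 1/269524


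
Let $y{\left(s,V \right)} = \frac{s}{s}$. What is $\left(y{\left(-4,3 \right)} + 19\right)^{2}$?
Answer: $400$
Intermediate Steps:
$y{\left(s,V \right)} = 1$
$\left(y{\left(-4,3 \right)} + 19\right)^{2} = \left(1 + 19\right)^{2} = 20^{2} = 400$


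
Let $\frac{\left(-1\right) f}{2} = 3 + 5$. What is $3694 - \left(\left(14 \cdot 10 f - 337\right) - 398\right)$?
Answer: $6669$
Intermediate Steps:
$f = -16$ ($f = - 2 \left(3 + 5\right) = \left(-2\right) 8 = -16$)
$3694 - \left(\left(14 \cdot 10 f - 337\right) - 398\right) = 3694 - \left(\left(14 \cdot 10 \left(-16\right) - 337\right) - 398\right) = 3694 - \left(\left(14 \left(-160\right) - 337\right) - 398\right) = 3694 - \left(\left(-2240 - 337\right) - 398\right) = 3694 - \left(-2577 - 398\right) = 3694 - -2975 = 3694 + 2975 = 6669$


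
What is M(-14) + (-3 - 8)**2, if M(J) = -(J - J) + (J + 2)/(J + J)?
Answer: 850/7 ≈ 121.43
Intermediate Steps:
M(J) = (2 + J)/(2*J) (M(J) = -1*0 + (2 + J)/((2*J)) = 0 + (2 + J)*(1/(2*J)) = 0 + (2 + J)/(2*J) = (2 + J)/(2*J))
M(-14) + (-3 - 8)**2 = (1/2)*(2 - 14)/(-14) + (-3 - 8)**2 = (1/2)*(-1/14)*(-12) + (-11)**2 = 3/7 + 121 = 850/7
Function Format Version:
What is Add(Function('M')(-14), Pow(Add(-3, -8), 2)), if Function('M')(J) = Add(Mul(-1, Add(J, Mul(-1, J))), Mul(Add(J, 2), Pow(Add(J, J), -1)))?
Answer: Rational(850, 7) ≈ 121.43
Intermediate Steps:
Function('M')(J) = Mul(Rational(1, 2), Pow(J, -1), Add(2, J)) (Function('M')(J) = Add(Mul(-1, 0), Mul(Add(2, J), Pow(Mul(2, J), -1))) = Add(0, Mul(Add(2, J), Mul(Rational(1, 2), Pow(J, -1)))) = Add(0, Mul(Rational(1, 2), Pow(J, -1), Add(2, J))) = Mul(Rational(1, 2), Pow(J, -1), Add(2, J)))
Add(Function('M')(-14), Pow(Add(-3, -8), 2)) = Add(Mul(Rational(1, 2), Pow(-14, -1), Add(2, -14)), Pow(Add(-3, -8), 2)) = Add(Mul(Rational(1, 2), Rational(-1, 14), -12), Pow(-11, 2)) = Add(Rational(3, 7), 121) = Rational(850, 7)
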